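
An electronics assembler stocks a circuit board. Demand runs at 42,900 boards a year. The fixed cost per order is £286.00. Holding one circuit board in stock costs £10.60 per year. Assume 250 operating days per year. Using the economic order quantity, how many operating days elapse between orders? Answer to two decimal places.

T ≈ 8.87 days

Q* = √(2DS/H) = √(2 × 42,900 × 286 / 10.6) ≈ 1521.51.
Cycle time = Q*/D × 250 = 1521.51 / 42,900 × 250 ≈ 8.867 days.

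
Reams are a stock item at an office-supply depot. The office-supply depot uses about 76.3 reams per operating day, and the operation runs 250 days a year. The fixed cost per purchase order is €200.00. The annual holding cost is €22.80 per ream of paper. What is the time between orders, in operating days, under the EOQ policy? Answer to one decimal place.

Annual demand D = 76.3 × 250 = 19,075.
EOQ = √(2DS/H) = √(2 × 19,075 × 200 / 22.8) ≈ 578.49.
Cycle time = Q*/D × 250 = 578.49 / 19,075 × 250 ≈ 7.582 days.

T ≈ 7.6 days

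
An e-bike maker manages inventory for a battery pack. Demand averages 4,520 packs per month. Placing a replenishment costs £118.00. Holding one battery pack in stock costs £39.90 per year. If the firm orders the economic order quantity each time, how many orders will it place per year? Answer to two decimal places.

Annual demand D = 4,520 × 12 = 54,240.
EOQ = √(2DS/H) = √(2 × 54,240 × 118 / 39.9) ≈ 566.41.
Orders per year = D / Q* = 54,240 / 566.41 ≈ 95.761.

N ≈ 95.76 orders per year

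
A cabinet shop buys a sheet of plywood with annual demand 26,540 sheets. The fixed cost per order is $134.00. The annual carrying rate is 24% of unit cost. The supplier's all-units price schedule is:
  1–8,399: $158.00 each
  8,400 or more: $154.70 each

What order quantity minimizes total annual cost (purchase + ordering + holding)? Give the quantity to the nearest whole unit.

Q* ≈ 433 sheets

Holding cost per unit per year at price C is H = 0.24·C.
Evaluate total cost at each tier's feasible EOQ or, if the EOQ is below the tier, at the tier's minimum quantity.
EOQ at $158.00 = 433.1 (feasible in tier 1): TC = 26,540×$158.00 + (26,540/433.1)×134 + (433.1/2)×0.24×$158.00 = $4,209,742.98.
EOQ at $154.70 = 437.7 < 8400, so use break Q=8400: TC = 26,540×$154.70 + (26,540/8400.0)×134 + (8400.0/2)×0.24×$154.70 = $4,262,098.98.
Lowest total cost is $4,209,742.98 at Q = 433.1.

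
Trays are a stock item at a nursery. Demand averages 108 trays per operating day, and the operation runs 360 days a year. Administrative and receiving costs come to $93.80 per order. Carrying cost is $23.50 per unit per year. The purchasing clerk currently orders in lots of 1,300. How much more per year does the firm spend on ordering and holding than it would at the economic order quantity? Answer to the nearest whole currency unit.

Annual demand D = 108 × 360 = 38,880.
EOQ = √(2DS/H) = √(2 × 38,880 × 93.8 / 23.5) ≈ 557.12.
Cost at Q* = (D/Q*)S + (Q*/2)H = √(2DSH) ≈ $13,092.23.
Cost at Q = 1,300: (38,880/1,300)×93.8 + (1,300/2)×23.5 = $2,805.34 + $15,275.00 = $18,080.34.
Excess = $18,080.34 − $13,092.23 = $4,988.12.

Extra cost ≈ $4,988 per year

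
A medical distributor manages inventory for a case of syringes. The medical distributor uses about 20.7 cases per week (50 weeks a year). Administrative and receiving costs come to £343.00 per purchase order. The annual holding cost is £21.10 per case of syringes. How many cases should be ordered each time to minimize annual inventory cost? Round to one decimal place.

Annual demand D = 20.7 × 50 = 1,035.
EOQ = √(2DS / H) = √(2 × 1,035 × 343 / 21.1).
= √(710,010 / 21.1) = √33,649.763 ≈ 183.439.

Q* ≈ 183.4 cases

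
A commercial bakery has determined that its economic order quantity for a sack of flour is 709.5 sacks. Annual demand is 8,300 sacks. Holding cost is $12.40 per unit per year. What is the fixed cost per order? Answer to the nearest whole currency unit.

The basic EOQ model gives Q* = √(2DS/H); rearrange for the unknown.
From Q* = √(2DS/H): S = Q*²H / (2D) = 709.5² × 12.4 / (2 × 8,300) = 376.0265.

S ≈ $376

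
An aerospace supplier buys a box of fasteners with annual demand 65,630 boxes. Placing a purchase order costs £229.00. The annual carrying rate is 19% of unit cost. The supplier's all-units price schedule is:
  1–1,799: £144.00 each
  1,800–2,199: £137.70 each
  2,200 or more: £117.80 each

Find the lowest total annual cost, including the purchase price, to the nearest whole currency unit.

Holding cost per unit per year at price C is H = 0.19·C.
Evaluate total cost at each tier's feasible EOQ or, if the EOQ is below the tier, at the tier's minimum quantity.
EOQ at £144.00 = 1048.2 (feasible in tier 1): TC = 65,630×£144.00 + (65,630/1048.2)×229 + (1048.2/2)×0.19×£144.00 = £9,479,397.55.
EOQ at £137.70 = 1071.9 < 1800, so use break Q=1800: TC = 65,630×£137.70 + (65,630/1800.0)×229 + (1800.0/2)×0.19×£137.70 = £9,069,147.29.
EOQ at £117.80 = 1158.9 < 2200, so use break Q=2200: TC = 65,630×£117.80 + (65,630/2200.0)×229 + (2200.0/2)×0.19×£117.80 = £7,762,665.69.
Lowest total cost among the candidates is at Q = 2200.0.

TC* ≈ £7,762,666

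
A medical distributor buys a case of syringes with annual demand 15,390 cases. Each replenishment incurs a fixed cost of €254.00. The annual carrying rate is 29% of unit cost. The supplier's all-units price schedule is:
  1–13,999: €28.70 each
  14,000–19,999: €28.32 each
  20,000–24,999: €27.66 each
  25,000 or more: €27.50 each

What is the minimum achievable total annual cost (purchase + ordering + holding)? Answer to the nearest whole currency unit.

Holding cost per unit per year at price C is H = 0.29·C.
For each price level, check whether its EOQ is feasible; otherwise the best quantity at that price is the breakpoint.
EOQ at €28.70 = 969.2 (feasible in tier 1): TC = 15,390×€28.70 + (15,390/969.2)×254 + (969.2/2)×0.29×€28.70 = €449,759.61.
EOQ at €28.32 = 975.7 < 14000, so use break Q=14000: TC = 15,390×€28.32 + (15,390/14000.0)×254 + (14000.0/2)×0.29×€28.32 = €493,613.62.
EOQ at €27.66 = 987.2 < 20000, so use break Q=20000: TC = 15,390×€27.66 + (15,390/20000.0)×254 + (20000.0/2)×0.29×€27.66 = €506,096.85.
EOQ at €27.50 = 990.1 < 25000, so use break Q=25000: TC = 15,390×€27.50 + (15,390/25000.0)×254 + (25000.0/2)×0.29×€27.50 = €523,068.86.
Lowest total cost among the candidates is at Q = 969.2.

TC* ≈ €449,760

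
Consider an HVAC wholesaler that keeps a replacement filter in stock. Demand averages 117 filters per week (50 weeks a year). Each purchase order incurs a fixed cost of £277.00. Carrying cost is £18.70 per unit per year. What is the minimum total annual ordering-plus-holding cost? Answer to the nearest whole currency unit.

TC* ≈ £7,785

Annual demand D = 117 × 50 = 5,850.
Q* = √(2DS/H) = √(2 × 5,850 × 277 / 18.7) ≈ 416.31.
At the optimum the two cost components are equal, so total cost = 2·(Q*/2)H = Q*·H.
Minimum total = √(2DSH) = √(2 × 5,850 × 277 × 18.7) ≈ 7784.910.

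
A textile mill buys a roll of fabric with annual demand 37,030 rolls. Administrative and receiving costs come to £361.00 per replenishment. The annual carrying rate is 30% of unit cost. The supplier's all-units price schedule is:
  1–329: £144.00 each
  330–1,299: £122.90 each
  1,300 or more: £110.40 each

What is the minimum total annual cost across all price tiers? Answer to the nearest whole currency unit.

Holding cost per unit per year at price C is H = 0.30·C.
For each price level, check whether its EOQ is feasible; otherwise the best quantity at that price is the breakpoint.
Tier 1 (£144.00): EOQ = 786.7 exceeds tier's upper bound 329, so this tier is dominated.
EOQ at £122.90 = 851.5 (feasible in tier 2): TC = 37,030×£122.90 + (37,030/851.5)×361 + (851.5/2)×0.30×£122.90 = £4,582,383.56.
EOQ at £110.40 = 898.5 < 1300, so use break Q=1300: TC = 37,030×£110.40 + (37,030/1300.0)×361 + (1300.0/2)×0.30×£110.40 = £4,119,922.95.
Lowest total cost among the candidates is at Q = 1300.0.

TC* ≈ £4,119,923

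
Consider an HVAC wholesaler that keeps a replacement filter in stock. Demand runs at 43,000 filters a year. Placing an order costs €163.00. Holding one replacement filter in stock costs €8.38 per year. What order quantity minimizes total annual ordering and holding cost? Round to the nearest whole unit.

EOQ = √(2DS / H) = √(2 × 43,000 × 163 / 8.38).
= √(14,018,000 / 8.38) = √1,672,792.3628 ≈ 1293.365.

Q* ≈ 1,293 filters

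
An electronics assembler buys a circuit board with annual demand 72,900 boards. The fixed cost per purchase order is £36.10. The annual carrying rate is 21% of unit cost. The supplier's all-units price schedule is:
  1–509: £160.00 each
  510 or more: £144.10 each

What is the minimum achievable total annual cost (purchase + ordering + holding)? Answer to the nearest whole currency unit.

TC* ≈ £10,517,767

Holding cost per unit per year at price C is H = 0.21·C.
Candidates are each tier's EOQ (if it falls in that tier) and each price-break quantity.
EOQ at £160.00 = 395.8 (feasible in tier 1): TC = 72,900×£160.00 + (72,900/395.8)×36.1 + (395.8/2)×0.21×£160.00 = £11,677,298.48.
EOQ at £144.10 = 417.1 < 510, so use break Q=510: TC = 72,900×£144.10 + (72,900/510.0)×36.1 + (510.0/2)×0.21×£144.10 = £10,517,766.73.
Lowest total cost among the candidates is at Q = 510.0.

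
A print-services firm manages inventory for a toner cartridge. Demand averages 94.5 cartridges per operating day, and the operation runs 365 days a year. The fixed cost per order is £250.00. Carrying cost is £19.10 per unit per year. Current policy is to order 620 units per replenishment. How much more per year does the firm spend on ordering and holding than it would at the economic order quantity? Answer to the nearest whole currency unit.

Annual demand D = 94.5 × 365 = 34,492.5.
EOQ = √(2DS/H) = √(2 × 34,492.5 × 250 / 19.1) ≈ 950.23.
Cost at Q* = (D/Q*)S + (Q*/2)H = √(2DSH) ≈ £18,149.47.
Cost at Q = 620: (34,492.5/620)×250 + (620/2)×19.1 = £13,908.27 + £5,921.00 = £19,829.27.
Excess = £19,829.27 − £18,149.47 = £1,679.79.

Extra cost ≈ £1,680 per year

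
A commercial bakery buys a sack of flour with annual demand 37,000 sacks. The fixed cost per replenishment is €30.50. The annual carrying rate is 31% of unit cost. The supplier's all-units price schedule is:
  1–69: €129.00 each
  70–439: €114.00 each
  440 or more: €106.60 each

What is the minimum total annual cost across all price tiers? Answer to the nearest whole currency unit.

TC* ≈ €3,954,035

Holding cost per unit per year at price C is H = 0.31·C.
Candidates are each tier's EOQ (if it falls in that tier) and each price-break quantity.
Tier 1 (€129.00): EOQ = 237.6 exceeds tier's upper bound 69, so this tier is dominated.
EOQ at €114.00 = 252.7 (feasible in tier 2): TC = 37,000×€114.00 + (37,000/252.7)×30.5 + (252.7/2)×0.31×€114.00 = €4,226,930.98.
EOQ at €106.60 = 261.3 < 440, so use break Q=440: TC = 37,000×€106.60 + (37,000/440.0)×30.5 + (440.0/2)×0.31×€106.60 = €3,954,034.89.
Lowest total cost among the candidates is at Q = 440.0.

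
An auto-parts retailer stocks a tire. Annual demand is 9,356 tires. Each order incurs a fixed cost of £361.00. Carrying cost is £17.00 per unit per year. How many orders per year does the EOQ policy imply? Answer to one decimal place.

The optimal lot size = √(2DS/H) = √(2 × 9,356 × 361 / 17) ≈ 630.36.
Orders per year = D / Q* = 9,356 / 630.36 ≈ 14.842.

N ≈ 14.8 orders per year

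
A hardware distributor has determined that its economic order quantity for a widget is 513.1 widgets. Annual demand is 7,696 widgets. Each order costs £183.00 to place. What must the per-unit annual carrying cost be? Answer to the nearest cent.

H ≈ £10.70

Invert the EOQ relation Q*² = 2DS/H.
From Q* = √(2DS/H): H = 2DS / Q*² = 2 × 7,696 × 183 / 513.1² = 10.6990.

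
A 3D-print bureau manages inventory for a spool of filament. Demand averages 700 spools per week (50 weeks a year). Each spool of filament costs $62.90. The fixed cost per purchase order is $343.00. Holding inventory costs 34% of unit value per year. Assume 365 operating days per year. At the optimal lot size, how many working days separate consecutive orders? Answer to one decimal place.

Annual demand D = 700 × 50 = 35,000.
Holding cost H = 0.34 × $62.90 = $21.3860 per unit per year.
Q* = √(2DS/H) = √(2 × 35,000 × 343 / 21.386) ≈ 1059.57.
Cycle time = Q*/D × 365 = 1059.57 / 35,000 × 365 ≈ 11.050 days.

T ≈ 11.0 days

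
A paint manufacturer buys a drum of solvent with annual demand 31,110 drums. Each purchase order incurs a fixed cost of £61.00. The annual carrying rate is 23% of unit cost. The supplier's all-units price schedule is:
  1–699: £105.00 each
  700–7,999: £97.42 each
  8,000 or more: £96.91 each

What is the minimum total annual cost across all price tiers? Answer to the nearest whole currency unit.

Holding cost per unit per year at price C is H = 0.23·C.
Evaluate total cost at each tier's feasible EOQ or, if the EOQ is below the tier, at the tier's minimum quantity.
EOQ at £105.00 = 396.4 (feasible in tier 1): TC = 31,110×£105.00 + (31,110/396.4)×61 + (396.4/2)×0.23×£105.00 = £3,276,123.89.
EOQ at £97.42 = 411.6 < 700, so use break Q=700: TC = 31,110×£97.42 + (31,110/700.0)×61 + (700.0/2)×0.23×£97.42 = £3,041,289.52.
EOQ at £96.91 = 412.6 < 8000, so use break Q=8000: TC = 31,110×£96.91 + (31,110/8000.0)×61 + (8000.0/2)×0.23×£96.91 = £3,104,264.51.
Lowest total cost among the candidates is at Q = 700.0.

TC* ≈ £3,041,290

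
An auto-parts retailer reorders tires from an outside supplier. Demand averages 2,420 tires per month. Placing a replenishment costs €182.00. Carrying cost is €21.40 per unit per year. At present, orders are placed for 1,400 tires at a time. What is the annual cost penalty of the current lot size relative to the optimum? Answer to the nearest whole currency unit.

Extra cost ≈ €3,715 per year

Annual demand D = 2,420 × 12 = 29,040.
EOQ = √(2DS/H) = √(2 × 29,040 × 182 / 21.4) ≈ 702.82.
Cost at Q* = (D/Q*)S + (Q*/2)H = √(2DSH) ≈ €15,040.28.
Cost at Q = 1,400: (29,040/1,400)×182 + (1,400/2)×21.4 = €3,775.20 + €14,980.00 = €18,755.20.
Excess = €18,755.20 − €15,040.28 = €3,714.92.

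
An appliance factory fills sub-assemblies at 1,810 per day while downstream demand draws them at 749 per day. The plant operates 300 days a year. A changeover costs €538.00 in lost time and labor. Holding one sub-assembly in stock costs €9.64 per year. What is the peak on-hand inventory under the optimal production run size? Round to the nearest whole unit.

Annual demand D = 749 × 300 = 224,700.
Production build-up factor (1 − d/p) = 1 − 749/1,810 = 0.5862.
Q* = √(2DS / (H(1 − d/p))) = √(2 × 224,700 × 538 / (9.64 × 0.5862)).
= √(241,777,200 / 5.6509) ≈ 6541.099.
Maximum inventory = Q*(1 − d/p) = 6541.099 × 0.5862 ≈ 3834.313.

I_max ≈ 3,834 sub-assemblies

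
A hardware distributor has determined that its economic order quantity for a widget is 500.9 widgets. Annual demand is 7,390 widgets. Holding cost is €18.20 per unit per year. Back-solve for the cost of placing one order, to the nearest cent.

The basic EOQ model gives Q* = √(2DS/H); rearrange for the unknown.
From Q* = √(2DS/H): S = Q*²H / (2D) = 500.9² × 18.2 / (2 × 7,390) = 308.9577.

S ≈ €308.96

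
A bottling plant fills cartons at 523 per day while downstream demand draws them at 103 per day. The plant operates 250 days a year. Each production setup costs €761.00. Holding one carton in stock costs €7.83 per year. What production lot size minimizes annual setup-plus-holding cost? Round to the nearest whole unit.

Annual demand D = 103 × 250 = 25,750.
Production build-up factor (1 − d/p) = 1 − 103/523 = 0.8031.
Q* = √(2DS / (H(1 − d/p))) = √(2 × 25,750 × 761 / (7.83 × 0.8031)).
= √(39,191,500 / 6.288) ≈ 2496.556.

Q* ≈ 2,497 cartons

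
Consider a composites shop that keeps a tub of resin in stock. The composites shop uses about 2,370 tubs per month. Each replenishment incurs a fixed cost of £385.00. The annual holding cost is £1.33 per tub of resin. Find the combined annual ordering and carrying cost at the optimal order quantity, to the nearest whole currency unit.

Annual demand D = 2,370 × 12 = 28,440.
Q* = √(2DS/H) = √(2 × 28,440 × 385 / 1.33) ≈ 4057.74.
At Q*, ordering cost (D/Q*)S equals holding cost (Q*/2)H, each = √(DSH/2).
Minimum total = √(2DSH) = √(2 × 28,440 × 385 × 1.33) ≈ 5396.796.

TC* ≈ £5,397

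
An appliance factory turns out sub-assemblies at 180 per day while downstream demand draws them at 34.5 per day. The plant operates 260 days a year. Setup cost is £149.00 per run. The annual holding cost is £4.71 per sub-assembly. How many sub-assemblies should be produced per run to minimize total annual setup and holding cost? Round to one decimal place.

Q* ≈ 837.9 sub-assemblies

Annual demand D = 34.5 × 260 = 8,970.
Production build-up factor (1 − d/p) = 1 − 34.5/180 = 0.8083.
Q* = √(2DS / (H(1 − d/p))) = √(2 × 8,970 × 149 / (4.71 × 0.8083)).
= √(2,673,060 / 3.8073) ≈ 837.912.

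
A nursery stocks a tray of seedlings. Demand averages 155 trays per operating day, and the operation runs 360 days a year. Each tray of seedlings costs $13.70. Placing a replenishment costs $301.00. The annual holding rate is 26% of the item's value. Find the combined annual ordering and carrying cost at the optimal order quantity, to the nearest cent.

Annual demand D = 155 × 360 = 55,800.
Holding cost H = 0.26 × $13.70 = $3.5620 per unit per year.
EOQ = √(2DS/H) = √(2 × 55,800 × 301 / 3.562) ≈ 3070.92.
At the optimum the two cost components are equal, so total cost = 2·(Q*/2)H = Q*·H.
Minimum total = √(2DSH) = √(2 × 55,800 × 301 × 3.562) ≈ 10938.614.

TC* ≈ $10,938.61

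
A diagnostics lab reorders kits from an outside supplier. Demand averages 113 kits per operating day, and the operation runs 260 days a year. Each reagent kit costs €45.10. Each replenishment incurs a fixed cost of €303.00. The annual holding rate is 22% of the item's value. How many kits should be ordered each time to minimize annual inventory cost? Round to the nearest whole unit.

Q* ≈ 1,340 kits

Annual demand D = 113 × 260 = 29,380.
Holding cost H = 0.22 × €45.10 = €9.9220 per unit per year.
EOQ = √(2DS / H) = √(2 × 29,380 × 303 / 9.922).
= √(17,804,280 / 9.922) = √1,794,424.5112 ≈ 1339.561.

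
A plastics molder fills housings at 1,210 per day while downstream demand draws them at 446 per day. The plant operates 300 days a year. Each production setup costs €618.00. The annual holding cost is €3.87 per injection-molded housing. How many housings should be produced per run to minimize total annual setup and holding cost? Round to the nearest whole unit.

Annual demand D = 446 × 300 = 133,800.
Production build-up factor (1 − d/p) = 1 − 446/1,210 = 0.6314.
Q* = √(2DS / (H(1 − d/p))) = √(2 × 133,800 × 618 / (3.87 × 0.6314)).
= √(165,376,800 / 2.4435) ≈ 8226.741.

Q* ≈ 8,227 housings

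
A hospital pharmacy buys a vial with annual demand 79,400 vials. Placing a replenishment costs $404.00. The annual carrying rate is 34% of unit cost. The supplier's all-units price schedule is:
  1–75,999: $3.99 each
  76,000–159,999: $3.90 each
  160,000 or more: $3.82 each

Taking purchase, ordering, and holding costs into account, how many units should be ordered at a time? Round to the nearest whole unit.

Holding cost per unit per year at price C is H = 0.34·C.
Evaluate total cost at each tier's feasible EOQ or, if the EOQ is below the tier, at the tier's minimum quantity.
EOQ at $3.99 = 6876.9 (feasible in tier 1): TC = 79,400×$3.99 + (79,400/6876.9)×404 + (6876.9/2)×0.34×$3.99 = $326,135.14.
EOQ at $3.90 = 6955.8 < 76000, so use break Q=76000: TC = 79,400×$3.90 + (79,400/76000.0)×404 + (76000.0/2)×0.34×$3.90 = $360,470.07.
EOQ at $3.82 = 7028.2 < 160000, so use break Q=160000: TC = 79,400×$3.82 + (79,400/160000.0)×404 + (160000.0/2)×0.34×$3.82 = $407,412.48.
Lowest total cost is $326,135.14 at Q = 6876.9.

Q* ≈ 6,877 vials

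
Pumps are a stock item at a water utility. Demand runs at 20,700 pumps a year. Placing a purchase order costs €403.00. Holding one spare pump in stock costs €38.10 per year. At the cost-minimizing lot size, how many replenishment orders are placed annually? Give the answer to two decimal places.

EOQ = √(2DS/H) = √(2 × 20,700 × 403 / 38.1) ≈ 661.74.
Orders per year = D / Q* = 20,700 / 661.74 ≈ 31.281.

N ≈ 31.28 orders per year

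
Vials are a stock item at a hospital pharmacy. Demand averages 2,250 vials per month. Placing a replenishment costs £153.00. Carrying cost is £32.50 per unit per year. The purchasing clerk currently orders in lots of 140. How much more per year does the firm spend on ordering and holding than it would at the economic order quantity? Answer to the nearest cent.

Extra cost ≈ £15,395.72 per year

Annual demand D = 2,250 × 12 = 27,000.
EOQ = √(2DS/H) = √(2 × 27,000 × 153 / 32.5) ≈ 504.20.
Cost at Q* = (D/Q*)S + (Q*/2)H = √(2DSH) ≈ £16,386.43.
Cost at Q = 140: (27,000/140)×153 + (140/2)×32.5 = £29,507.14 + £2,275.00 = £31,782.14.
Excess = £31,782.14 − £16,386.43 = £15,395.72.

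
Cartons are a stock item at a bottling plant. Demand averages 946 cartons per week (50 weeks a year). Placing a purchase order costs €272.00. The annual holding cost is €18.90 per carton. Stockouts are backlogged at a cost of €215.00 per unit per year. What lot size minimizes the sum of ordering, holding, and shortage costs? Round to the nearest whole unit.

Q* ≈ 1,217 cartons

Annual demand D = 946 × 50 = 47,300.
With planned backorders, Q* = √(2DS/H) · √((H+B)/B).
√(2DS/H) = √(2 × 47,300 × 272 / 18.9) = 1166.807.
√((H+B)/B) = √((18.9+215)/215) = 1.0430.
Q* ≈ 1217.012.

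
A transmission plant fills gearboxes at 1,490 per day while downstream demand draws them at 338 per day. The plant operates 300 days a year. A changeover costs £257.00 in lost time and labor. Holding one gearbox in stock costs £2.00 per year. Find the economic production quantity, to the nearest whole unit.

Q* ≈ 5,806 gearboxes

Annual demand D = 338 × 300 = 101,400.
Production build-up factor (1 − d/p) = 1 − 338/1,490 = 0.7732.
Q* = √(2DS / (H(1 − d/p))) = √(2 × 101,400 × 257 / (2 × 0.7732)).
= √(52,119,600 / 1.5463) ≈ 5805.671.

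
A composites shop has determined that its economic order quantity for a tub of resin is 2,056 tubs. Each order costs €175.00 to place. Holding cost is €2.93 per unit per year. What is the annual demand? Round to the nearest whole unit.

Invert the EOQ relation Q*² = 2DS/H.
From Q* = √(2DS/H): D = Q*²H / (2S) = 2,056² × 2.93 / (2 × 175) = 35387.167.

D ≈ 35,387 tubs per year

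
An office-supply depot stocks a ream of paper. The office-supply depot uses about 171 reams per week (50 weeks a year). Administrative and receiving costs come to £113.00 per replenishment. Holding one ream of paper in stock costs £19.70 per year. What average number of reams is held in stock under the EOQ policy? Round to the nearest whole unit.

Annual demand D = 171 × 50 = 8,550.
Q* = √(2DS/H) = √(2 × 8,550 × 113 / 19.7) ≈ 313.19.
Average inventory = Q*/2 ≈ 313.19 / 2 = 156.594.

Average inventory ≈ 157 reams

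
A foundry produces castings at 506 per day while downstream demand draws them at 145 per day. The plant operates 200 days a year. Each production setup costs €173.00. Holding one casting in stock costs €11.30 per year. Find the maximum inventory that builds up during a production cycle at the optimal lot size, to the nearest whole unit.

Annual demand D = 145 × 200 = 29,000.
Production build-up factor (1 − d/p) = 1 − 145/506 = 0.7134.
Q* = √(2DS / (H(1 − d/p))) = √(2 × 29,000 × 173 / (11.3 × 0.7134)).
= √(10,034,000 / 8.0619) ≈ 1115.628.
Maximum inventory = Q*(1 − d/p) = 1115.628 × 0.7134 ≈ 795.932.

I_max ≈ 796 castings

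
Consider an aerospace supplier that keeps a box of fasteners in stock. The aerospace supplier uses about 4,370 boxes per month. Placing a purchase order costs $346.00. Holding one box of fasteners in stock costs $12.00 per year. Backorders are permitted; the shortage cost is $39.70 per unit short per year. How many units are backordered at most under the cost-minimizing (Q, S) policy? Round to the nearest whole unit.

Annual demand D = 4,370 × 12 = 52,440.
With planned backorders, Q* = √(2DS/H) · √((H+B)/B).
√(2DS/H) = √(2 × 52,440 × 346 / 12) = 1738.977.
√((H+B)/B) = √((12+39.7)/39.7) = 1.1412.
Q* ≈ 1984.467.
S* = Q* · H/(H+B) = 1984.467 × 12/51.7 ≈ 460.611.

S* ≈ 461 boxes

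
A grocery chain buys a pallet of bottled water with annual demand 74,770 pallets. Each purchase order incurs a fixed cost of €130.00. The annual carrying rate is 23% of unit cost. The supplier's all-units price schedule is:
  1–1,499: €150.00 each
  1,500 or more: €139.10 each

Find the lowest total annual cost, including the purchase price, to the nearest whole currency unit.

Holding cost per unit per year at price C is H = 0.23·C.
For each price level, check whether its EOQ is feasible; otherwise the best quantity at that price is the breakpoint.
EOQ at €150.00 = 750.7 (feasible in tier 1): TC = 74,770×€150.00 + (74,770/750.7)×130 + (750.7/2)×0.23×€150.00 = €11,241,397.62.
EOQ at €139.10 = 779.5 < 1500, so use break Q=1500: TC = 74,770×€139.10 + (74,770/1500.0)×130 + (1500.0/2)×0.23×€139.10 = €10,430,981.82.
Lowest total cost among the candidates is at Q = 1500.0.

TC* ≈ €10,430,982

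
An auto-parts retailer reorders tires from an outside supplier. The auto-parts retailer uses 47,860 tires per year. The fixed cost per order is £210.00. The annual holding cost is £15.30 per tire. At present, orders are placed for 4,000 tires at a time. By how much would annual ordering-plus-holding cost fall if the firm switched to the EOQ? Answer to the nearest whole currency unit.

Extra cost ≈ £15,576 per year

EOQ = √(2DS/H) = √(2 × 47,860 × 210 / 15.3) ≈ 1146.21.
Cost at Q* = (D/Q*)S + (Q*/2)H = √(2DSH) ≈ £17,537.06.
Cost at Q = 4,000: (47,860/4,000)×210 + (4,000/2)×15.3 = £2,512.65 + £30,600.00 = £33,112.65.
Excess = £33,112.65 − £17,537.06 = £15,575.59.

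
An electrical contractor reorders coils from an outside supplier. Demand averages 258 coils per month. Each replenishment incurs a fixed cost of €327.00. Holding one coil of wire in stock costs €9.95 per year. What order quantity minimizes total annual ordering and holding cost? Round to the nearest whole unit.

Annual demand D = 258 × 12 = 3,096.
EOQ = √(2DS / H) = √(2 × 3,096 × 327 / 9.95).
= √(2,024,784 / 9.95) = √203,495.8794 ≈ 451.105.

Q* ≈ 451 coils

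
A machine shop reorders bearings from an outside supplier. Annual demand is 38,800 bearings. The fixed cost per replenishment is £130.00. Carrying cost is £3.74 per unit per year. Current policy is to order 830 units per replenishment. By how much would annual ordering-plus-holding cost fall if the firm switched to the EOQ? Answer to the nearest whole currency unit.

Extra cost ≈ £1,487 per year

EOQ = √(2DS/H) = √(2 × 38,800 × 130 / 3.74) ≈ 1642.35.
Cost at Q* = (D/Q*)S + (Q*/2)H = √(2DSH) ≈ £6,142.40.
Cost at Q = 830: (38,800/830)×130 + (830/2)×3.74 = £6,077.11 + £1,552.10 = £7,629.21.
Excess = £7,629.21 − £6,142.40 = £1,486.80.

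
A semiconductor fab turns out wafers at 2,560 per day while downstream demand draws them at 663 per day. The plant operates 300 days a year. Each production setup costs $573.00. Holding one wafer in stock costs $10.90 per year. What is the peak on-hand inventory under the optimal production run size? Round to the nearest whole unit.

Annual demand D = 663 × 300 = 198,900.
Production build-up factor (1 − d/p) = 1 − 663/2,560 = 0.7410.
Q* = √(2DS / (H(1 − d/p))) = √(2 × 198,900 × 573 / (10.9 × 0.7410)).
= √(227,939,400 / 8.0771) ≈ 5312.302.
Maximum inventory = Q*(1 − d/p) = 5312.302 × 0.7410 ≈ 3936.499.

I_max ≈ 3,936 wafers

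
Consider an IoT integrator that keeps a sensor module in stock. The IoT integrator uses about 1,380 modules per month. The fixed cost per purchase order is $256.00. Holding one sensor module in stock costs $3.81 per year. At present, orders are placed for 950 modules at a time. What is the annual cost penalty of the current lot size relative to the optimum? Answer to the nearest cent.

Annual demand D = 1,380 × 12 = 16,560.
EOQ = √(2DS/H) = √(2 × 16,560 × 256 / 3.81) ≈ 1491.77.
Cost at Q* = (D/Q*)S + (Q*/2)H = √(2DSH) ≈ $5,683.65.
Cost at Q = 950: (16,560/950)×256 + (950/2)×3.81 = $4,462.48 + $1,809.75 = $6,272.23.
Excess = $6,272.23 − $5,683.65 = $588.58.

Extra cost ≈ $588.58 per year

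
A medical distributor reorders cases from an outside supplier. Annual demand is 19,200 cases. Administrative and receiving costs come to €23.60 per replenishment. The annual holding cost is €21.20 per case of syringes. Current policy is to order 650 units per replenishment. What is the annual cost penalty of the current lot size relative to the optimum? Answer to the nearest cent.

EOQ = √(2DS/H) = √(2 × 19,200 × 23.6 / 21.2) ≈ 206.75.
Cost at Q* = (D/Q*)S + (Q*/2)H = √(2DSH) ≈ €4,383.18.
Cost at Q = 650: (19,200/650)×23.6 + (650/2)×21.2 = €697.11 + €6,890.00 = €7,587.11.
Excess = €7,587.11 − €4,383.18 = €3,203.93.

Extra cost ≈ €3,203.93 per year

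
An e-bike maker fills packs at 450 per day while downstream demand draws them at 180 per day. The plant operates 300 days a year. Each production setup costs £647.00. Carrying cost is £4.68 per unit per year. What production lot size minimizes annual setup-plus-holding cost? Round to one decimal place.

Q* ≈ 4,988.4 packs

Annual demand D = 180 × 300 = 54,000.
Production build-up factor (1 − d/p) = 1 − 180/450 = 0.6000.
Q* = √(2DS / (H(1 − d/p))) = √(2 × 54,000 × 647 / (4.68 × 0.6000)).
= √(69,876,000 / 2.808) ≈ 4988.448.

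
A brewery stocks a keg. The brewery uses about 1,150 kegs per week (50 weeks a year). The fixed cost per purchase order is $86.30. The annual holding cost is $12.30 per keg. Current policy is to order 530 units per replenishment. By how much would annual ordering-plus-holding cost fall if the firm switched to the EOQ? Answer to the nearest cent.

Annual demand D = 1,150 × 50 = 57,500.
EOQ = √(2DS/H) = √(2 × 57,500 × 86.3 / 12.3) ≈ 898.26.
Cost at Q* = (D/Q*)S + (Q*/2)H = √(2DSH) ≈ $11,048.59.
Cost at Q = 530: (57,500/530)×86.3 + (530/2)×12.3 = $9,362.74 + $3,259.50 = $12,622.24.
Excess = $12,622.24 − $11,048.59 = $1,573.65.

Extra cost ≈ $1,573.65 per year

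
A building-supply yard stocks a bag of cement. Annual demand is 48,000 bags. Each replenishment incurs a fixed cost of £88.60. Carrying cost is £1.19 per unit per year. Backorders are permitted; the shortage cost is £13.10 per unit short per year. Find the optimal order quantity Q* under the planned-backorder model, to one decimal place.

With planned backorders, Q* = √(2DS/H) · √((H+B)/B).
√(2DS/H) = √(2 × 48,000 × 88.6 / 1.19) = 2673.493.
√((H+B)/B) = √((1.19+13.1)/13.1) = 1.0444.
Q* ≈ 2792.283.

Q* ≈ 2,792.3 bags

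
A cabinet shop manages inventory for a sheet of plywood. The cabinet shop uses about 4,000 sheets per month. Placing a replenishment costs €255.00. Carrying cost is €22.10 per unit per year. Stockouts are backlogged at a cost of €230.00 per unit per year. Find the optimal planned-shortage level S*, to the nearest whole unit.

Annual demand D = 4,000 × 12 = 48,000.
With planned backorders, Q* = √(2DS/H) · √((H+B)/B).
√(2DS/H) = √(2 × 48,000 × 255 / 22.1) = 1052.470.
√((H+B)/B) = √((22.1+230)/230) = 1.0469.
Q* ≈ 1101.874.
S* = Q* · H/(H+B) = 1101.874 × 22.1/252.1 ≈ 96.594.

S* ≈ 97 sheets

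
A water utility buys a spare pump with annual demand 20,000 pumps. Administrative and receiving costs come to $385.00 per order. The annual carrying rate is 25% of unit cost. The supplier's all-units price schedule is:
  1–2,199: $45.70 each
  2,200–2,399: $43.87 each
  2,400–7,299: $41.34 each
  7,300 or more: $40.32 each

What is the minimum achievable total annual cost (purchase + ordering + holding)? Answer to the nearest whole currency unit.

Holding cost per unit per year at price C is H = 0.25·C.
For each price level, check whether its EOQ is feasible; otherwise the best quantity at that price is the breakpoint.
EOQ at $45.70 = 1161.0 (feasible in tier 1): TC = 20,000×$45.70 + (20,000/1161.0)×385 + (1161.0/2)×0.25×$45.70 = $927,264.43.
EOQ at $43.87 = 1185.0 < 2200, so use break Q=2200: TC = 20,000×$43.87 + (20,000/2200.0)×385 + (2200.0/2)×0.25×$43.87 = $892,964.25.
EOQ at $41.34 = 1220.7 < 2400, so use break Q=2400: TC = 20,000×$41.34 + (20,000/2400.0)×385 + (2400.0/2)×0.25×$41.34 = $842,410.33.
EOQ at $40.32 = 1236.0 < 7300, so use break Q=7300: TC = 20,000×$40.32 + (20,000/7300.0)×385 + (7300.0/2)×0.25×$40.32 = $844,246.79.
Lowest total cost among the candidates is at Q = 2400.0.

TC* ≈ $842,410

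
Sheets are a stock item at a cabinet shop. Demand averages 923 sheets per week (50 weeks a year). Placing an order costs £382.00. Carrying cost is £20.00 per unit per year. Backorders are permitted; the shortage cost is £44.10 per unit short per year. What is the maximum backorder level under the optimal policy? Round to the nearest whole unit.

Annual demand D = 923 × 50 = 46,150.
With planned backorders, Q* = √(2DS/H) · √((H+B)/B).
√(2DS/H) = √(2 × 46,150 × 382 / 20) = 1327.754.
√((H+B)/B) = √((20+44.1)/44.1) = 1.2056.
Q* ≈ 1600.764.
S* = Q* · H/(H+B) = 1600.764 × 20/64.1 ≈ 499.458.

S* ≈ 499 sheets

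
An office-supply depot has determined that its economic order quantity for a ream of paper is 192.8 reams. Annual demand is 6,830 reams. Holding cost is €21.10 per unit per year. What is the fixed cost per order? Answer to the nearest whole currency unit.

S ≈ €57

The basic EOQ model gives Q* = √(2DS/H); rearrange for the unknown.
From Q* = √(2DS/H): S = Q*²H / (2D) = 192.8² × 21.1 / (2 × 6,830) = 57.4177.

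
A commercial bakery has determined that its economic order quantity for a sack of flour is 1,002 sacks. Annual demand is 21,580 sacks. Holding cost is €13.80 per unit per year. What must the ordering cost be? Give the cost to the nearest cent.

Squaring Q* = √(2DS/H) gives Q*² = 2DS/H.
From Q* = √(2DS/H): S = Q*²H / (2D) = 1,002² × 13.8 / (2 × 21,580) = 321.0207.

S ≈ €321.02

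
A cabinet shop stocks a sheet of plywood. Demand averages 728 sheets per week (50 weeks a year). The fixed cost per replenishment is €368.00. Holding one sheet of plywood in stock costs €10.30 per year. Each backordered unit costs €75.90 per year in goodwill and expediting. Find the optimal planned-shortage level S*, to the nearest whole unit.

Annual demand D = 728 × 50 = 36,400.
With planned backorders, Q* = √(2DS/H) · √((H+B)/B).
√(2DS/H) = √(2 × 36,400 × 368 / 10.3) = 1612.765.
√((H+B)/B) = √((10.3+75.9)/75.9) = 1.0657.
Q* ≈ 1718.714.
S* = Q* · H/(H+B) = 1718.714 × 10.3/86.2 ≈ 205.368.

S* ≈ 205 sheets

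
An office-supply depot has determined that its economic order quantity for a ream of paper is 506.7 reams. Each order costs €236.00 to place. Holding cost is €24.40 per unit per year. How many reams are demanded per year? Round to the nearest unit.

D ≈ 13,272 reams per year

Invert the EOQ relation Q*² = 2DS/H.
From Q* = √(2DS/H): D = Q*²H / (2S) = 506.7² × 24.4 / (2 × 236) = 13272.405.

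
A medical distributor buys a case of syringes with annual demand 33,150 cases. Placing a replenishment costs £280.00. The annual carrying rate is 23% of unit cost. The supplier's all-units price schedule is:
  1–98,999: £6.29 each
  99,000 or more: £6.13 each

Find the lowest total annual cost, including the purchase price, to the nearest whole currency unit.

TC* ≈ £213,696

Holding cost per unit per year at price C is H = 0.23·C.
For each price level, check whether its EOQ is feasible; otherwise the best quantity at that price is the breakpoint.
EOQ at £6.29 = 3582.2 (feasible in tier 1): TC = 33,150×£6.29 + (33,150/3582.2)×280 + (3582.2/2)×0.23×£6.29 = £213,695.83.
EOQ at £6.13 = 3628.6 < 99000, so use break Q=99000: TC = 33,150×£6.13 + (33,150/99000.0)×280 + (99000.0/2)×0.23×£6.13 = £273,093.31.
Lowest total cost among the candidates is at Q = 3582.2.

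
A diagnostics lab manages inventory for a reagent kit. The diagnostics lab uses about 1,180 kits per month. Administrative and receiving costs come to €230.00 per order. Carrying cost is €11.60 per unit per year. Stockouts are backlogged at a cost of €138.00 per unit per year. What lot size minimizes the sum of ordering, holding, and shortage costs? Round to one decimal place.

Annual demand D = 1,180 × 12 = 14,160.
With planned backorders, Q* = √(2DS/H) · √((H+B)/B).
√(2DS/H) = √(2 × 14,160 × 230 / 11.6) = 749.345.
√((H+B)/B) = √((11.6+138)/138) = 1.0412.
Q* ≈ 780.203.

Q* ≈ 780.2 kits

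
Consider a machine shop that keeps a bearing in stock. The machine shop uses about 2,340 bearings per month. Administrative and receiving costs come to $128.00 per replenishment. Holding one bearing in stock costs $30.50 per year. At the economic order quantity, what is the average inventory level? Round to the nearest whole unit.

Average inventory ≈ 243 bearings

Annual demand D = 2,340 × 12 = 28,080.
EOQ = √(2DS/H) = √(2 × 28,080 × 128 / 30.5) ≈ 485.48.
Average inventory = Q*/2 ≈ 485.48 / 2 = 242.738.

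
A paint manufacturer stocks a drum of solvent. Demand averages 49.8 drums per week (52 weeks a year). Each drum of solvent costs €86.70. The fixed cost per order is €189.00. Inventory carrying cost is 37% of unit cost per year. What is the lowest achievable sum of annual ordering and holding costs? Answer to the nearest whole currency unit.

Annual demand D = 49.8 × 52 = 2,589.6.
Holding cost H = 0.37 × €86.70 = €32.0790 per unit per year.
EOQ = √(2DS/H) = √(2 × 2,589.6 × 189 / 32.079) ≈ 174.68.
At Q*, ordering cost (D/Q*)S equals holding cost (Q*/2)H, each = √(DSH/2).
Minimum total = √(2DSH) = √(2 × 2,589.6 × 189 × 32.079) ≈ 5603.671.

TC* ≈ €5,604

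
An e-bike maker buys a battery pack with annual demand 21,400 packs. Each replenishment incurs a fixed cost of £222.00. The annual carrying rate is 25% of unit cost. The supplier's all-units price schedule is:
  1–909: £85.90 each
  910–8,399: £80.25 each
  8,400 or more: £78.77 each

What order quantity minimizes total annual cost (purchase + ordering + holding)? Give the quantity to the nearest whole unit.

Holding cost per unit per year at price C is H = 0.25·C.
For each price level, check whether its EOQ is feasible; otherwise the best quantity at that price is the breakpoint.
EOQ at £85.90 = 665.2 (feasible in tier 1): TC = 21,400×£85.90 + (21,400/665.2)×222 + (665.2/2)×0.25×£85.90 = £1,852,544.50.
EOQ at £80.25 = 688.2 < 910, so use break Q=910: TC = 21,400×£80.25 + (21,400/910.0)×222 + (910.0/2)×0.25×£80.25 = £1,731,699.10.
EOQ at £78.77 = 694.6 < 8400, so use break Q=8400: TC = 21,400×£78.77 + (21,400/8400.0)×222 + (8400.0/2)×0.25×£78.77 = £1,768,952.07.
Lowest total cost is £1,731,699.10 at Q = 910.0.

Q* ≈ 910 packs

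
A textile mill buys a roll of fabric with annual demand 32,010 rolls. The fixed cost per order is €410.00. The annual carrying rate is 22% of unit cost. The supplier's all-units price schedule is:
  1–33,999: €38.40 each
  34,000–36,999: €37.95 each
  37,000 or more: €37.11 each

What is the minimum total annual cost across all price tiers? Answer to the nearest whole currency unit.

TC* ≈ €1,244,075

Holding cost per unit per year at price C is H = 0.22·C.
For each price level, check whether its EOQ is feasible; otherwise the best quantity at that price is the breakpoint.
EOQ at €38.40 = 1762.7 (feasible in tier 1): TC = 32,010×€38.40 + (32,010/1762.7)×410 + (1762.7/2)×0.22×€38.40 = €1,244,075.10.
EOQ at €37.95 = 1773.1 < 34000, so use break Q=34000: TC = 32,010×€37.95 + (32,010/34000.0)×410 + (34000.0/2)×0.22×€37.95 = €1,357,098.50.
EOQ at €37.11 = 1793.1 < 37000, so use break Q=37000: TC = 32,010×€37.11 + (32,010/37000.0)×410 + (37000.0/2)×0.22×€37.11 = €1,339,283.51.
Lowest total cost among the candidates is at Q = 1762.7.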